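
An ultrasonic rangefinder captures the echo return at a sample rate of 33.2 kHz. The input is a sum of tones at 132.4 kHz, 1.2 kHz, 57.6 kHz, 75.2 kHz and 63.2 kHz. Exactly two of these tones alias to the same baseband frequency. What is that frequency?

8.8 kHz

fs/2 = 16.6 kHz.
132.4 kHz mod fs = 32.8 kHz.
32.8 kHz > fs/2 = 16.6 kHz, folds to fs − 32.8 kHz = 0.4 kHz.
1.2 kHz ≤ fs/2 = 16.6 kHz, passes unchanged.
57.6 kHz mod fs = 24.4 kHz.
24.4 kHz > fs/2 = 16.6 kHz, folds to fs − 24.4 kHz = 8.8 kHz.
75.2 kHz mod fs = 8.8 kHz.
8.8 kHz ≤ fs/2 = 16.6 kHz, appears at 8.8 kHz.
63.2 kHz mod fs = 30 kHz.
30 kHz > fs/2 = 16.6 kHz, folds to fs − 30 kHz = 3.2 kHz.
57.6 kHz and 75.2 kHz both map to 8.8 kHz.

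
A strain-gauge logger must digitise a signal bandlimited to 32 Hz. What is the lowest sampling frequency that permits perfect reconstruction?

Nyquist rate = 2 × 32 Hz = 64 Hz.

64 Hz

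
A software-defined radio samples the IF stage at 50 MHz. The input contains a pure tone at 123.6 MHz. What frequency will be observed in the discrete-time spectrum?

23.6 MHz

123.6 MHz mod fs = 23.6 MHz.
23.6 MHz ≤ fs/2 = 25 MHz, appears at 23.6 MHz.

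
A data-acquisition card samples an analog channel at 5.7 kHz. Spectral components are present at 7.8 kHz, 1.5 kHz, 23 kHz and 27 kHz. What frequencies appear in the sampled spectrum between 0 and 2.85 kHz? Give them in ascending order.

0.2 kHz, 1.5 kHz, 2.1 kHz

fs/2 = 2.85 kHz.
7.8 kHz mod fs = 2.1 kHz.
2.1 kHz ≤ fs/2 = 2.85 kHz, appears at 2.1 kHz.
1.5 kHz ≤ fs/2 = 2.85 kHz, passes unchanged.
23 kHz mod fs = 0.2 kHz.
0.2 kHz ≤ fs/2 = 2.85 kHz, appears at 0.2 kHz.
27 kHz mod fs = 4.2 kHz.
4.2 kHz > fs/2 = 2.85 kHz, folds to fs − 4.2 kHz = 1.5 kHz.
Distinct values: {0.2 kHz, 1.5 kHz, 2.1 kHz}.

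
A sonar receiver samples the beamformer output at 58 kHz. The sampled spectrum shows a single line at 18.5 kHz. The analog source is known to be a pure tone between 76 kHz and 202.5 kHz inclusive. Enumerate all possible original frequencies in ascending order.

Frequencies that alias to 18.5 kHz are k·fs ± 18.5 kHz for integer k ≥ 0.
k=0: 18.5 kHz.
k=1: 39.5 kHz, 76.5 kHz.
k=2: 97.5 kHz, 134.5 kHz.
k=3: 155.5 kHz, 192.5 kHz.
k=4: 213.5 kHz, 250.5 kHz.
Within [76 kHz, 202.5 kHz]: 76.5 kHz, 97.5 kHz, 134.5 kHz, 155.5 kHz, 192.5 kHz.

76.5 kHz, 97.5 kHz, 134.5 kHz, 155.5 kHz, 192.5 kHz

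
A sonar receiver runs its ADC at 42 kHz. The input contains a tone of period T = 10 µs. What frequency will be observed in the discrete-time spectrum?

16 kHz

T = 10 µs → f = 1/T = 100 kHz.
100 kHz mod fs = 16 kHz.
16 kHz ≤ fs/2 = 21 kHz, appears at 16 kHz.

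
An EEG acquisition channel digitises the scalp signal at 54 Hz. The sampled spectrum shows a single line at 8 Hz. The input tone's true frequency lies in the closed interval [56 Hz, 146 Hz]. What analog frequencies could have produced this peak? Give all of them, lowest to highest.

62 Hz, 100 Hz, 116 Hz

Frequencies that alias to 8 Hz are k·fs ± 8 Hz for integer k ≥ 0.
k=0: 8 Hz.
k=1: 46 Hz, 62 Hz.
k=2: 100 Hz, 116 Hz.
k=3: 154 Hz, 170 Hz.
Within [56 Hz, 146 Hz]: 62 Hz, 100 Hz, 116 Hz.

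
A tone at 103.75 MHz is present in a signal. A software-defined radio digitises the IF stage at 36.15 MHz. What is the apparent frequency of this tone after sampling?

4.7 MHz

103.75 MHz mod fs = 31.45 MHz.
31.45 MHz > fs/2 = 18.075 MHz, folds to fs − 31.45 MHz = 4.7 MHz.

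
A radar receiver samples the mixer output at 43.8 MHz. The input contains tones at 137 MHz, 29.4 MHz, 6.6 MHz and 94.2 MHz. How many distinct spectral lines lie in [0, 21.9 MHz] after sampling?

fs/2 = 21.9 MHz.
137 MHz mod fs = 5.6 MHz.
5.6 MHz ≤ fs/2 = 21.9 MHz, appears at 5.6 MHz.
29.4 MHz > fs/2 = 21.9 MHz, folds to fs − 29.4 MHz = 14.4 MHz.
6.6 MHz ≤ fs/2 = 21.9 MHz, passes unchanged.
94.2 MHz mod fs = 6.6 MHz.
6.6 MHz ≤ fs/2 = 21.9 MHz, appears at 6.6 MHz.
Distinct values: {5.6 MHz, 6.6 MHz, 14.4 MHz} → 3.

3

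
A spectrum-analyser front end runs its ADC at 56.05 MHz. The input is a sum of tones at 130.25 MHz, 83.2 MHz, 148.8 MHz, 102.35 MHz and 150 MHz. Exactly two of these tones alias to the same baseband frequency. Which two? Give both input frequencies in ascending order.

130.25 MHz, 150 MHz

fs/2 = 28.025 MHz.
130.25 MHz mod fs = 18.15 MHz.
18.15 MHz ≤ fs/2 = 28.025 MHz, appears at 18.15 MHz.
83.2 MHz mod fs = 27.15 MHz.
27.15 MHz ≤ fs/2 = 28.025 MHz, appears at 27.15 MHz.
148.8 MHz mod fs = 36.7 MHz.
36.7 MHz > fs/2 = 28.025 MHz, folds to fs − 36.7 MHz = 19.35 MHz.
102.35 MHz mod fs = 46.3 MHz.
46.3 MHz > fs/2 = 28.025 MHz, folds to fs − 46.3 MHz = 9.75 MHz.
150 MHz mod fs = 37.9 MHz.
37.9 MHz > fs/2 = 28.025 MHz, folds to fs − 37.9 MHz = 18.15 MHz.
130.25 MHz and 150 MHz both map to 18.15 MHz.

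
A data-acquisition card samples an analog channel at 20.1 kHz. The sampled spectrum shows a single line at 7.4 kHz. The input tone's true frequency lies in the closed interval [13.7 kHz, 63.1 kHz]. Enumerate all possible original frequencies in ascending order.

Frequencies that alias to 7.4 kHz are k·fs ± 7.4 kHz for integer k ≥ 0.
k=0: 7.4 kHz.
k=1: 12.7 kHz, 27.5 kHz.
k=2: 32.8 kHz, 47.6 kHz.
k=3: 52.9 kHz, 67.7 kHz.
k=4: 73 kHz, 87.8 kHz.
Within [13.7 kHz, 63.1 kHz]: 27.5 kHz, 32.8 kHz, 47.6 kHz, 52.9 kHz.

27.5 kHz, 32.8 kHz, 47.6 kHz, 52.9 kHz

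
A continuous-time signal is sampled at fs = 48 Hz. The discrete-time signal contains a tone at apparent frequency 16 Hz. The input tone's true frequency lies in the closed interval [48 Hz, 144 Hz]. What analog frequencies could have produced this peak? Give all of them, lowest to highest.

64 Hz, 80 Hz, 112 Hz, 128 Hz

Frequencies that alias to 16 Hz are k·fs ± 16 Hz for integer k ≥ 0.
k=0: 16 Hz.
k=1: 32 Hz, 64 Hz.
k=2: 80 Hz, 112 Hz.
k=3: 128 Hz, 160 Hz.
k=4: 176 Hz, 208 Hz.
Within [48 Hz, 144 Hz]: 64 Hz, 80 Hz, 112 Hz, 128 Hz.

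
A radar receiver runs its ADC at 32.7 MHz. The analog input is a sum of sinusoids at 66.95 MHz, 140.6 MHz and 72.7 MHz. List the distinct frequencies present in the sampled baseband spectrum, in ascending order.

1.55 MHz, 7.3 MHz, 9.8 MHz

fs/2 = 16.35 MHz.
66.95 MHz mod fs = 1.55 MHz.
1.55 MHz ≤ fs/2 = 16.35 MHz, appears at 1.55 MHz.
140.6 MHz mod fs = 9.8 MHz.
9.8 MHz ≤ fs/2 = 16.35 MHz, appears at 9.8 MHz.
72.7 MHz mod fs = 7.3 MHz.
7.3 MHz ≤ fs/2 = 16.35 MHz, appears at 7.3 MHz.
Distinct values: {1.55 MHz, 7.3 MHz, 9.8 MHz}.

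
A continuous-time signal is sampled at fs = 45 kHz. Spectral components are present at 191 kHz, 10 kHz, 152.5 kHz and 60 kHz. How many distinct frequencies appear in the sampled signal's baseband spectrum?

4

fs/2 = 22.5 kHz.
191 kHz mod fs = 11 kHz.
11 kHz ≤ fs/2 = 22.5 kHz, appears at 11 kHz.
10 kHz ≤ fs/2 = 22.5 kHz, passes unchanged.
152.5 kHz mod fs = 17.5 kHz.
17.5 kHz ≤ fs/2 = 22.5 kHz, appears at 17.5 kHz.
60 kHz mod fs = 15 kHz.
15 kHz ≤ fs/2 = 22.5 kHz, appears at 15 kHz.
Distinct values: {10 kHz, 11 kHz, 15 kHz, 17.5 kHz} → 4.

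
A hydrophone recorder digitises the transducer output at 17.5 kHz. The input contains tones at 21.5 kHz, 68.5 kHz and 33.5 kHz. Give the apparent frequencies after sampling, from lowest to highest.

fs/2 = 8.75 kHz.
21.5 kHz mod fs = 4 kHz.
4 kHz ≤ fs/2 = 8.75 kHz, appears at 4 kHz.
68.5 kHz mod fs = 16 kHz.
16 kHz > fs/2 = 8.75 kHz, folds to fs − 16 kHz = 1.5 kHz.
33.5 kHz mod fs = 16 kHz.
16 kHz > fs/2 = 8.75 kHz, folds to fs − 16 kHz = 1.5 kHz.
Distinct values: {1.5 kHz, 4 kHz}.

1.5 kHz, 4 kHz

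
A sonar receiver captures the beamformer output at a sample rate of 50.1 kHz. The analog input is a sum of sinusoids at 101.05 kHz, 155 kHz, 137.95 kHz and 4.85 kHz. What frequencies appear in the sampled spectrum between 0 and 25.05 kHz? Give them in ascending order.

0.85 kHz, 4.7 kHz, 4.85 kHz, 12.35 kHz

fs/2 = 25.05 kHz.
101.05 kHz mod fs = 0.85 kHz.
0.85 kHz ≤ fs/2 = 25.05 kHz, appears at 0.85 kHz.
155 kHz mod fs = 4.7 kHz.
4.7 kHz ≤ fs/2 = 25.05 kHz, appears at 4.7 kHz.
137.95 kHz mod fs = 37.75 kHz.
37.75 kHz > fs/2 = 25.05 kHz, folds to fs − 37.75 kHz = 12.35 kHz.
4.85 kHz ≤ fs/2 = 25.05 kHz, passes unchanged.
Distinct values: {0.85 kHz, 4.7 kHz, 4.85 kHz, 12.35 kHz}.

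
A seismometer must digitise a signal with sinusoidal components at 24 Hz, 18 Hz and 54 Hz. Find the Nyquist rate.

Highest-frequency component: 54 Hz.
Nyquist rate = 2 × 54 Hz = 108 Hz.

108 Hz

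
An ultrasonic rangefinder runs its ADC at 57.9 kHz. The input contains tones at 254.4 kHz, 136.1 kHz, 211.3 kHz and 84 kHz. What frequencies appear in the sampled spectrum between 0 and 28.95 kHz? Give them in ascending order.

20.3 kHz, 22.8 kHz, 26.1 kHz

fs/2 = 28.95 kHz.
254.4 kHz mod fs = 22.8 kHz.
22.8 kHz ≤ fs/2 = 28.95 kHz, appears at 22.8 kHz.
136.1 kHz mod fs = 20.3 kHz.
20.3 kHz ≤ fs/2 = 28.95 kHz, appears at 20.3 kHz.
211.3 kHz mod fs = 37.6 kHz.
37.6 kHz > fs/2 = 28.95 kHz, folds to fs − 37.6 kHz = 20.3 kHz.
84 kHz mod fs = 26.1 kHz.
26.1 kHz ≤ fs/2 = 28.95 kHz, appears at 26.1 kHz.
Distinct values: {20.3 kHz, 22.8 kHz, 26.1 kHz}.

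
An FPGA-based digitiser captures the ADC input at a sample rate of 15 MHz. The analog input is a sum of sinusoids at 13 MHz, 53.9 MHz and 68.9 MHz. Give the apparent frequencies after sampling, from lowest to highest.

fs/2 = 7.5 MHz.
13 MHz > fs/2 = 7.5 MHz, folds to fs − 13 MHz = 2 MHz.
53.9 MHz mod fs = 8.9 MHz.
8.9 MHz > fs/2 = 7.5 MHz, folds to fs − 8.9 MHz = 6.1 MHz.
68.9 MHz mod fs = 8.9 MHz.
8.9 MHz > fs/2 = 7.5 MHz, folds to fs − 8.9 MHz = 6.1 MHz.
Distinct values: {2 MHz, 6.1 MHz}.

2 MHz, 6.1 MHz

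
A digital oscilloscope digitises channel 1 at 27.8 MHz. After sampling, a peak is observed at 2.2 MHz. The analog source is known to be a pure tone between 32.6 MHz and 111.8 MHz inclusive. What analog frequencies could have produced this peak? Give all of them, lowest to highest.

53.4 MHz, 57.8 MHz, 81.2 MHz, 85.6 MHz, 109 MHz

Frequencies that alias to 2.2 MHz are k·fs ± 2.2 MHz for integer k ≥ 0.
k=0: 2.2 MHz.
k=1: 25.6 MHz, 30 MHz.
k=2: 53.4 MHz, 57.8 MHz.
k=3: 81.2 MHz, 85.6 MHz.
k=4: 109 MHz, 113.4 MHz.
k=5: 136.8 MHz, 141.2 MHz.
Within [32.6 MHz, 111.8 MHz]: 53.4 MHz, 57.8 MHz, 81.2 MHz, 85.6 MHz, 109 MHz.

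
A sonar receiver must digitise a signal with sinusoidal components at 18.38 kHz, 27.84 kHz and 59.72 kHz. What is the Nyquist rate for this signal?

119.44 kHz

Highest-frequency component: 59.72 kHz.
Nyquist rate = 2 × 59.72 kHz = 119.44 kHz.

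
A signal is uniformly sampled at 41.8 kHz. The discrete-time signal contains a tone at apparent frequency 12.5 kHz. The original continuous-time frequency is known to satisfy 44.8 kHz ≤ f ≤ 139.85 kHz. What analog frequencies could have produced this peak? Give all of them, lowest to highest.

54.3 kHz, 71.1 kHz, 96.1 kHz, 112.9 kHz, 137.9 kHz

Frequencies that alias to 12.5 kHz are k·fs ± 12.5 kHz for integer k ≥ 0.
k=0: 12.5 kHz.
k=1: 29.3 kHz, 54.3 kHz.
k=2: 71.1 kHz, 96.1 kHz.
k=3: 112.9 kHz, 137.9 kHz.
k=4: 154.7 kHz, 179.7 kHz.
Within [44.8 kHz, 139.85 kHz]: 54.3 kHz, 71.1 kHz, 96.1 kHz, 112.9 kHz, 137.9 kHz.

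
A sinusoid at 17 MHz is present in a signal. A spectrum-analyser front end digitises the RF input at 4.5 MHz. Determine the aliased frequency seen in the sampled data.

17 MHz mod fs = 3.5 MHz.
3.5 MHz > fs/2 = 2.25 MHz, folds to fs − 3.5 MHz = 1 MHz.

1 MHz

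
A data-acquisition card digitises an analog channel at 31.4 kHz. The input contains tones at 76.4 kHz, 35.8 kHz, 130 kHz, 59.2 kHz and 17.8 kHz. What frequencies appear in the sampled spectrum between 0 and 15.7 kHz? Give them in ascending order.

fs/2 = 15.7 kHz.
76.4 kHz mod fs = 13.6 kHz.
13.6 kHz ≤ fs/2 = 15.7 kHz, appears at 13.6 kHz.
35.8 kHz mod fs = 4.4 kHz.
4.4 kHz ≤ fs/2 = 15.7 kHz, appears at 4.4 kHz.
130 kHz mod fs = 4.4 kHz.
4.4 kHz ≤ fs/2 = 15.7 kHz, appears at 4.4 kHz.
59.2 kHz mod fs = 27.8 kHz.
27.8 kHz > fs/2 = 15.7 kHz, folds to fs − 27.8 kHz = 3.6 kHz.
17.8 kHz > fs/2 = 15.7 kHz, folds to fs − 17.8 kHz = 13.6 kHz.
Distinct values: {3.6 kHz, 4.4 kHz, 13.6 kHz}.

3.6 kHz, 4.4 kHz, 13.6 kHz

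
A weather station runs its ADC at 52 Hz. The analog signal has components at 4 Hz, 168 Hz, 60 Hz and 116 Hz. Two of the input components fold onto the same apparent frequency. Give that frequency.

12 Hz

fs/2 = 26 Hz.
4 Hz ≤ fs/2 = 26 Hz, passes unchanged.
168 Hz mod fs = 12 Hz.
12 Hz ≤ fs/2 = 26 Hz, appears at 12 Hz.
60 Hz mod fs = 8 Hz.
8 Hz ≤ fs/2 = 26 Hz, appears at 8 Hz.
116 Hz mod fs = 12 Hz.
12 Hz ≤ fs/2 = 26 Hz, appears at 12 Hz.
116 Hz and 168 Hz both map to 12 Hz.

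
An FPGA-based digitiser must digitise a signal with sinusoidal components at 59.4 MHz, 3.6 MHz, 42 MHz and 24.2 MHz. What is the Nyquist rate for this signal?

118.8 MHz

Highest-frequency component: 59.4 MHz.
Nyquist rate = 2 × 59.4 MHz = 118.8 MHz.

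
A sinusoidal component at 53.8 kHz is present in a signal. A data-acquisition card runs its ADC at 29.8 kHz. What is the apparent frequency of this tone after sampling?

53.8 kHz mod fs = 24 kHz.
24 kHz > fs/2 = 14.9 kHz, folds to fs − 24 kHz = 5.8 kHz.

5.8 kHz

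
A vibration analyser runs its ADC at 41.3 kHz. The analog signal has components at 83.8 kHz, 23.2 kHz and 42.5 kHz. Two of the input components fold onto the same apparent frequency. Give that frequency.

fs/2 = 20.65 kHz.
83.8 kHz mod fs = 1.2 kHz.
1.2 kHz ≤ fs/2 = 20.65 kHz, appears at 1.2 kHz.
23.2 kHz > fs/2 = 20.65 kHz, folds to fs − 23.2 kHz = 18.1 kHz.
42.5 kHz mod fs = 1.2 kHz.
1.2 kHz ≤ fs/2 = 20.65 kHz, appears at 1.2 kHz.
42.5 kHz and 83.8 kHz both map to 1.2 kHz.

1.2 kHz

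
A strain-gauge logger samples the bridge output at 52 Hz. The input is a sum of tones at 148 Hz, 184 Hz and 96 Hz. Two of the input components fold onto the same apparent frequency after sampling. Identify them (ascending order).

96 Hz, 148 Hz

fs/2 = 26 Hz.
148 Hz mod fs = 44 Hz.
44 Hz > fs/2 = 26 Hz, folds to fs − 44 Hz = 8 Hz.
184 Hz mod fs = 28 Hz.
28 Hz > fs/2 = 26 Hz, folds to fs − 28 Hz = 24 Hz.
96 Hz mod fs = 44 Hz.
44 Hz > fs/2 = 26 Hz, folds to fs − 44 Hz = 8 Hz.
96 Hz and 148 Hz both map to 8 Hz.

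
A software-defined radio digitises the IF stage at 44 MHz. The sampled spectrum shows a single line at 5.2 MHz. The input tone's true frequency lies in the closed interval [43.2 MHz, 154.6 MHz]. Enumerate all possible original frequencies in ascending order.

Frequencies that alias to 5.2 MHz are k·fs ± 5.2 MHz for integer k ≥ 0.
k=0: 5.2 MHz.
k=1: 38.8 MHz, 49.2 MHz.
k=2: 82.8 MHz, 93.2 MHz.
k=3: 126.8 MHz, 137.2 MHz.
k=4: 170.8 MHz, 181.2 MHz.
Within [43.2 MHz, 154.6 MHz]: 49.2 MHz, 82.8 MHz, 93.2 MHz, 126.8 MHz, 137.2 MHz.

49.2 MHz, 82.8 MHz, 93.2 MHz, 126.8 MHz, 137.2 MHz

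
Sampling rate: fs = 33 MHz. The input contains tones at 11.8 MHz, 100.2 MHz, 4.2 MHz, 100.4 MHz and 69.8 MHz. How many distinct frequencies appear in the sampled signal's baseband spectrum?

fs/2 = 16.5 MHz.
11.8 MHz ≤ fs/2 = 16.5 MHz, passes unchanged.
100.2 MHz mod fs = 1.2 MHz.
1.2 MHz ≤ fs/2 = 16.5 MHz, appears at 1.2 MHz.
4.2 MHz ≤ fs/2 = 16.5 MHz, passes unchanged.
100.4 MHz mod fs = 1.4 MHz.
1.4 MHz ≤ fs/2 = 16.5 MHz, appears at 1.4 MHz.
69.8 MHz mod fs = 3.8 MHz.
3.8 MHz ≤ fs/2 = 16.5 MHz, appears at 3.8 MHz.
Distinct values: {1.2 MHz, 1.4 MHz, 3.8 MHz, 4.2 MHz, 11.8 MHz} → 5.

5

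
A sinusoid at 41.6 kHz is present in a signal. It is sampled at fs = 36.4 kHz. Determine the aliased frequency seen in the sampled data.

5.2 kHz

41.6 kHz mod fs = 5.2 kHz.
5.2 kHz ≤ fs/2 = 18.2 kHz, appears at 5.2 kHz.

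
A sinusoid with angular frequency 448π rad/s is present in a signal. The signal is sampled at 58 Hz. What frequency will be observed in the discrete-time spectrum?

ω = 448π rad/s → f = ω/(2π) = 224 Hz.
224 Hz mod fs = 50 Hz.
50 Hz > fs/2 = 29 Hz, folds to fs − 50 Hz = 8 Hz.

8 Hz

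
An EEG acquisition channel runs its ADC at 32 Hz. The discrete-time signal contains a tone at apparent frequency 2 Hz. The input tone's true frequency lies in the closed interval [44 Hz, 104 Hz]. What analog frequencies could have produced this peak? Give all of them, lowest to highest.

Frequencies that alias to 2 Hz are k·fs ± 2 Hz for integer k ≥ 0.
k=0: 2 Hz.
k=1: 30 Hz, 34 Hz.
k=2: 62 Hz, 66 Hz.
k=3: 94 Hz, 98 Hz.
k=4: 126 Hz, 130 Hz.
Within [44 Hz, 104 Hz]: 62 Hz, 66 Hz, 94 Hz, 98 Hz.

62 Hz, 66 Hz, 94 Hz, 98 Hz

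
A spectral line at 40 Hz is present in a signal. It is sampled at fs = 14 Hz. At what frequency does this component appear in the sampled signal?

2 Hz

40 Hz mod fs = 12 Hz.
12 Hz > fs/2 = 7 Hz, folds to fs − 12 Hz = 2 Hz.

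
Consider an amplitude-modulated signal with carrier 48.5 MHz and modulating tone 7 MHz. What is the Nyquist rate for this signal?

AM sidebands sit at fc ± fm = 41.5 MHz and 55.5 MHz.
Highest-frequency component: 55.5 MHz.
Nyquist rate = 2 × 55.5 MHz = 111 MHz.

111 MHz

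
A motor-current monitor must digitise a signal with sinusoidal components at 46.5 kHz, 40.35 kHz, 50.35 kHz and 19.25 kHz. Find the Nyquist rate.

Highest-frequency component: 50.35 kHz.
Nyquist rate = 2 × 50.35 kHz = 100.7 kHz.

100.7 kHz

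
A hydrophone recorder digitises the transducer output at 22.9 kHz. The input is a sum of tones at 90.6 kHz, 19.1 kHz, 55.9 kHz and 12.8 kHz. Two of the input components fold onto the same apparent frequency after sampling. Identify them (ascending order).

12.8 kHz, 55.9 kHz

fs/2 = 11.45 kHz.
90.6 kHz mod fs = 21.9 kHz.
21.9 kHz > fs/2 = 11.45 kHz, folds to fs − 21.9 kHz = 1 kHz.
19.1 kHz > fs/2 = 11.45 kHz, folds to fs − 19.1 kHz = 3.8 kHz.
55.9 kHz mod fs = 10.1 kHz.
10.1 kHz ≤ fs/2 = 11.45 kHz, appears at 10.1 kHz.
12.8 kHz > fs/2 = 11.45 kHz, folds to fs − 12.8 kHz = 10.1 kHz.
12.8 kHz and 55.9 kHz both map to 10.1 kHz.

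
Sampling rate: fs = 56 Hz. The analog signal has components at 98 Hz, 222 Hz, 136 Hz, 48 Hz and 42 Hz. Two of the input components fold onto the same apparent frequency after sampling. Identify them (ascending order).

fs/2 = 28 Hz.
98 Hz mod fs = 42 Hz.
42 Hz > fs/2 = 28 Hz, folds to fs − 42 Hz = 14 Hz.
222 Hz mod fs = 54 Hz.
54 Hz > fs/2 = 28 Hz, folds to fs − 54 Hz = 2 Hz.
136 Hz mod fs = 24 Hz.
24 Hz ≤ fs/2 = 28 Hz, appears at 24 Hz.
48 Hz > fs/2 = 28 Hz, folds to fs − 48 Hz = 8 Hz.
42 Hz > fs/2 = 28 Hz, folds to fs − 42 Hz = 14 Hz.
42 Hz and 98 Hz both map to 14 Hz.

42 Hz, 98 Hz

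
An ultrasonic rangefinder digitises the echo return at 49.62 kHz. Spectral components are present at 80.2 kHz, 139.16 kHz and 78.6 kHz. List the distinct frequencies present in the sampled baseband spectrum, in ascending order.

fs/2 = 24.81 kHz.
80.2 kHz mod fs = 30.58 kHz.
30.58 kHz > fs/2 = 24.81 kHz, folds to fs − 30.58 kHz = 19.04 kHz.
139.16 kHz mod fs = 39.92 kHz.
39.92 kHz > fs/2 = 24.81 kHz, folds to fs − 39.92 kHz = 9.7 kHz.
78.6 kHz mod fs = 28.98 kHz.
28.98 kHz > fs/2 = 24.81 kHz, folds to fs − 28.98 kHz = 20.64 kHz.
Distinct values: {9.7 kHz, 19.04 kHz, 20.64 kHz}.

9.7 kHz, 19.04 kHz, 20.64 kHz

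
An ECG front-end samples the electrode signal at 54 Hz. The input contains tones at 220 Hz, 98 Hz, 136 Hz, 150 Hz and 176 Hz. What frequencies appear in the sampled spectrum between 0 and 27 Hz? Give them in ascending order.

4 Hz, 10 Hz, 12 Hz, 14 Hz, 26 Hz

fs/2 = 27 Hz.
220 Hz mod fs = 4 Hz.
4 Hz ≤ fs/2 = 27 Hz, appears at 4 Hz.
98 Hz mod fs = 44 Hz.
44 Hz > fs/2 = 27 Hz, folds to fs − 44 Hz = 10 Hz.
136 Hz mod fs = 28 Hz.
28 Hz > fs/2 = 27 Hz, folds to fs − 28 Hz = 26 Hz.
150 Hz mod fs = 42 Hz.
42 Hz > fs/2 = 27 Hz, folds to fs − 42 Hz = 12 Hz.
176 Hz mod fs = 14 Hz.
14 Hz ≤ fs/2 = 27 Hz, appears at 14 Hz.
Distinct values: {4 Hz, 10 Hz, 12 Hz, 14 Hz, 26 Hz}.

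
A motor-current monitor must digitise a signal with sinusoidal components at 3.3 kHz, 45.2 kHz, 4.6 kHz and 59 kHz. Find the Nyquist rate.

118 kHz

Highest-frequency component: 59 kHz.
Nyquist rate = 2 × 59 kHz = 118 kHz.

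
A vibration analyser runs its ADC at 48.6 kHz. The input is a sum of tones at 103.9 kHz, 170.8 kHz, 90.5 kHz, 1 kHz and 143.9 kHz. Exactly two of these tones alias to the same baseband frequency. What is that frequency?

fs/2 = 24.3 kHz.
103.9 kHz mod fs = 6.7 kHz.
6.7 kHz ≤ fs/2 = 24.3 kHz, appears at 6.7 kHz.
170.8 kHz mod fs = 25 kHz.
25 kHz > fs/2 = 24.3 kHz, folds to fs − 25 kHz = 23.6 kHz.
90.5 kHz mod fs = 41.9 kHz.
41.9 kHz > fs/2 = 24.3 kHz, folds to fs − 41.9 kHz = 6.7 kHz.
1 kHz ≤ fs/2 = 24.3 kHz, passes unchanged.
143.9 kHz mod fs = 46.7 kHz.
46.7 kHz > fs/2 = 24.3 kHz, folds to fs − 46.7 kHz = 1.9 kHz.
90.5 kHz and 103.9 kHz both map to 6.7 kHz.

6.7 kHz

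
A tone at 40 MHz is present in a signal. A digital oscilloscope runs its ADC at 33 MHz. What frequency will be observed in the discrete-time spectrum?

40 MHz mod fs = 7 MHz.
7 MHz ≤ fs/2 = 16.5 MHz, appears at 7 MHz.

7 MHz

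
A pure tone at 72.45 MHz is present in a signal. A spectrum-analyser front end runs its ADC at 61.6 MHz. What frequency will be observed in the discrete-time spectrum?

10.85 MHz

72.45 MHz mod fs = 10.85 MHz.
10.85 MHz ≤ fs/2 = 30.8 MHz, appears at 10.85 MHz.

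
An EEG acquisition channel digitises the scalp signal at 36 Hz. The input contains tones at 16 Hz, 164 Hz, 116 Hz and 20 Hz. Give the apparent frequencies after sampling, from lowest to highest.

fs/2 = 18 Hz.
16 Hz ≤ fs/2 = 18 Hz, passes unchanged.
164 Hz mod fs = 20 Hz.
20 Hz > fs/2 = 18 Hz, folds to fs − 20 Hz = 16 Hz.
116 Hz mod fs = 8 Hz.
8 Hz ≤ fs/2 = 18 Hz, appears at 8 Hz.
20 Hz > fs/2 = 18 Hz, folds to fs − 20 Hz = 16 Hz.
Distinct values: {8 Hz, 16 Hz}.

8 Hz, 16 Hz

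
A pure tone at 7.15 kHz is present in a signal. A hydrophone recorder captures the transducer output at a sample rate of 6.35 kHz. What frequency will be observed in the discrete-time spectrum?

7.15 kHz mod fs = 0.8 kHz.
0.8 kHz ≤ fs/2 = 3.175 kHz, appears at 0.8 kHz.

0.8 kHz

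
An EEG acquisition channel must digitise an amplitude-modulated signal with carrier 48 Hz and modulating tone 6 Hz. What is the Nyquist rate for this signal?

AM sidebands sit at fc ± fm = 42 Hz and 54 Hz.
Highest-frequency component: 54 Hz.
Nyquist rate = 2 × 54 Hz = 108 Hz.

108 Hz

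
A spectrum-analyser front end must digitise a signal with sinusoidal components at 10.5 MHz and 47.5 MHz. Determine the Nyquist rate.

Highest-frequency component: 47.5 MHz.
Nyquist rate = 2 × 47.5 MHz = 95 MHz.

95 MHz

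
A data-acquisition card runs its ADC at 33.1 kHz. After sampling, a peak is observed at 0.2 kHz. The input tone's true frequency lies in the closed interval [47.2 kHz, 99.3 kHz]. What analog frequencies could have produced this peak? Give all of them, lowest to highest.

66 kHz, 66.4 kHz, 99.1 kHz

Frequencies that alias to 0.2 kHz are k·fs ± 0.2 kHz for integer k ≥ 0.
k=0: 0.2 kHz.
k=1: 32.9 kHz, 33.3 kHz.
k=2: 66 kHz, 66.4 kHz.
k=3: 99.1 kHz, 99.5 kHz.
k=4: 132.2 kHz, 132.6 kHz.
Within [47.2 kHz, 99.3 kHz]: 66 kHz, 66.4 kHz, 99.1 kHz.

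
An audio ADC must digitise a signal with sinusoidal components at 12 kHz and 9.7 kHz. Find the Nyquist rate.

24 kHz

Highest-frequency component: 12 kHz.
Nyquist rate = 2 × 12 kHz = 24 kHz.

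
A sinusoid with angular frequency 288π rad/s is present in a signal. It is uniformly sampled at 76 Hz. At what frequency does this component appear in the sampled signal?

ω = 288π rad/s → f = ω/(2π) = 144 Hz.
144 Hz mod fs = 68 Hz.
68 Hz > fs/2 = 38 Hz, folds to fs − 68 Hz = 8 Hz.

8 Hz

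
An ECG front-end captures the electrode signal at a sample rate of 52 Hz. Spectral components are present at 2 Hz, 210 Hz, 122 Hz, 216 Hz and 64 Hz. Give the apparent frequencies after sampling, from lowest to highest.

2 Hz, 8 Hz, 12 Hz, 18 Hz

fs/2 = 26 Hz.
2 Hz ≤ fs/2 = 26 Hz, passes unchanged.
210 Hz mod fs = 2 Hz.
2 Hz ≤ fs/2 = 26 Hz, appears at 2 Hz.
122 Hz mod fs = 18 Hz.
18 Hz ≤ fs/2 = 26 Hz, appears at 18 Hz.
216 Hz mod fs = 8 Hz.
8 Hz ≤ fs/2 = 26 Hz, appears at 8 Hz.
64 Hz mod fs = 12 Hz.
12 Hz ≤ fs/2 = 26 Hz, appears at 12 Hz.
Distinct values: {2 Hz, 8 Hz, 12 Hz, 18 Hz}.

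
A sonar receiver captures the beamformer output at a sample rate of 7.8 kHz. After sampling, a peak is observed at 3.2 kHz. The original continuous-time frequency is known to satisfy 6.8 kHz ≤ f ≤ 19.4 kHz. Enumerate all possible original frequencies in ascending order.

11 kHz, 12.4 kHz, 18.8 kHz

Frequencies that alias to 3.2 kHz are k·fs ± 3.2 kHz for integer k ≥ 0.
k=0: 3.2 kHz.
k=1: 4.6 kHz, 11 kHz.
k=2: 12.4 kHz, 18.8 kHz.
k=3: 20.2 kHz, 26.6 kHz.
Within [6.8 kHz, 19.4 kHz]: 11 kHz, 12.4 kHz, 18.8 kHz.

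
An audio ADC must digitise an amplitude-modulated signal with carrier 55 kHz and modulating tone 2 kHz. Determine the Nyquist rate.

AM sidebands sit at fc ± fm = 53 kHz and 57 kHz.
Highest-frequency component: 57 kHz.
Nyquist rate = 2 × 57 kHz = 114 kHz.

114 kHz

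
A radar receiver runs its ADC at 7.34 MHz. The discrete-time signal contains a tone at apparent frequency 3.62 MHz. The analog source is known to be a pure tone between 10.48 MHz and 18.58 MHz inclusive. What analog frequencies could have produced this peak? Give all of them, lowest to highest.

Frequencies that alias to 3.62 MHz are k·fs ± 3.62 MHz for integer k ≥ 0.
k=0: 3.62 MHz.
k=1: 3.72 MHz, 10.96 MHz.
k=2: 11.06 MHz, 18.3 MHz.
k=3: 18.4 MHz, 25.64 MHz.
k=4: 25.74 MHz, 32.98 MHz.
Within [10.48 MHz, 18.58 MHz]: 10.96 MHz, 11.06 MHz, 18.3 MHz, 18.4 MHz.

10.96 MHz, 11.06 MHz, 18.3 MHz, 18.4 MHz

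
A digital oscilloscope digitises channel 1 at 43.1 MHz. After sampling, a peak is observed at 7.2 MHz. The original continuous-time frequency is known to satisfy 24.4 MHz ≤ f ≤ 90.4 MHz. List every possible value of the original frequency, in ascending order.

Frequencies that alias to 7.2 MHz are k·fs ± 7.2 MHz for integer k ≥ 0.
k=0: 7.2 MHz.
k=1: 35.9 MHz, 50.3 MHz.
k=2: 79 MHz, 93.4 MHz.
k=3: 122.1 MHz, 136.5 MHz.
Within [24.4 MHz, 90.4 MHz]: 35.9 MHz, 50.3 MHz, 79 MHz.

35.9 MHz, 50.3 MHz, 79 MHz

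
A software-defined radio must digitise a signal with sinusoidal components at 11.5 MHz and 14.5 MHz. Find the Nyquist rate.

29 MHz

Highest-frequency component: 14.5 MHz.
Nyquist rate = 2 × 14.5 MHz = 29 MHz.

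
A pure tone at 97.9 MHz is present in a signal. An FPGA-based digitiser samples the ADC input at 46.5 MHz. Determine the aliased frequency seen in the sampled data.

97.9 MHz mod fs = 4.9 MHz.
4.9 MHz ≤ fs/2 = 23.25 MHz, appears at 4.9 MHz.

4.9 MHz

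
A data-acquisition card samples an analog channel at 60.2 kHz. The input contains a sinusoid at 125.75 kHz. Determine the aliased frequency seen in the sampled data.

125.75 kHz mod fs = 5.35 kHz.
5.35 kHz ≤ fs/2 = 30.1 kHz, appears at 5.35 kHz.

5.35 kHz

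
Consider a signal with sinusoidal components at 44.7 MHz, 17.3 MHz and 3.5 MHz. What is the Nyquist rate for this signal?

Highest-frequency component: 44.7 MHz.
Nyquist rate = 2 × 44.7 MHz = 89.4 MHz.

89.4 MHz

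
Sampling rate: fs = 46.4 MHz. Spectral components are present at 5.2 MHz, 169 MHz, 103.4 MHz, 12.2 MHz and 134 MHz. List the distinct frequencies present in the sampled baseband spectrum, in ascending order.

fs/2 = 23.2 MHz.
5.2 MHz ≤ fs/2 = 23.2 MHz, passes unchanged.
169 MHz mod fs = 29.8 MHz.
29.8 MHz > fs/2 = 23.2 MHz, folds to fs − 29.8 MHz = 16.6 MHz.
103.4 MHz mod fs = 10.6 MHz.
10.6 MHz ≤ fs/2 = 23.2 MHz, appears at 10.6 MHz.
12.2 MHz ≤ fs/2 = 23.2 MHz, passes unchanged.
134 MHz mod fs = 41.2 MHz.
41.2 MHz > fs/2 = 23.2 MHz, folds to fs − 41.2 MHz = 5.2 MHz.
Distinct values: {5.2 MHz, 10.6 MHz, 12.2 MHz, 16.6 MHz}.

5.2 MHz, 10.6 MHz, 12.2 MHz, 16.6 MHz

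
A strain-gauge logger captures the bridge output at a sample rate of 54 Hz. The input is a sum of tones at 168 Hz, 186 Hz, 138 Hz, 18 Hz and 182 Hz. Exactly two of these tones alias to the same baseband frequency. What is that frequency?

fs/2 = 27 Hz.
168 Hz mod fs = 6 Hz.
6 Hz ≤ fs/2 = 27 Hz, appears at 6 Hz.
186 Hz mod fs = 24 Hz.
24 Hz ≤ fs/2 = 27 Hz, appears at 24 Hz.
138 Hz mod fs = 30 Hz.
30 Hz > fs/2 = 27 Hz, folds to fs − 30 Hz = 24 Hz.
18 Hz ≤ fs/2 = 27 Hz, passes unchanged.
182 Hz mod fs = 20 Hz.
20 Hz ≤ fs/2 = 27 Hz, appears at 20 Hz.
138 Hz and 186 Hz both map to 24 Hz.

24 Hz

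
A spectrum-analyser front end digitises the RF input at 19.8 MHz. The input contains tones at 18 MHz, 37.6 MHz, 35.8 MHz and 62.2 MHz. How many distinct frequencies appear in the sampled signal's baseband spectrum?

4

fs/2 = 9.9 MHz.
18 MHz > fs/2 = 9.9 MHz, folds to fs − 18 MHz = 1.8 MHz.
37.6 MHz mod fs = 17.8 MHz.
17.8 MHz > fs/2 = 9.9 MHz, folds to fs − 17.8 MHz = 2 MHz.
35.8 MHz mod fs = 16 MHz.
16 MHz > fs/2 = 9.9 MHz, folds to fs − 16 MHz = 3.8 MHz.
62.2 MHz mod fs = 2.8 MHz.
2.8 MHz ≤ fs/2 = 9.9 MHz, appears at 2.8 MHz.
Distinct values: {1.8 MHz, 2 MHz, 2.8 MHz, 3.8 MHz} → 4.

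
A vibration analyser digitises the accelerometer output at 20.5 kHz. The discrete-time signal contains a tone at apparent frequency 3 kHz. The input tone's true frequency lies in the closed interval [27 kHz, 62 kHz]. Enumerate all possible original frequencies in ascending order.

38 kHz, 44 kHz, 58.5 kHz

Frequencies that alias to 3 kHz are k·fs ± 3 kHz for integer k ≥ 0.
k=0: 3 kHz.
k=1: 17.5 kHz, 23.5 kHz.
k=2: 38 kHz, 44 kHz.
k=3: 58.5 kHz, 64.5 kHz.
k=4: 79 kHz, 85 kHz.
Within [27 kHz, 62 kHz]: 38 kHz, 44 kHz, 58.5 kHz.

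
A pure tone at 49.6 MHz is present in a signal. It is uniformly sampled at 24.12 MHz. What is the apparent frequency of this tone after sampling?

49.6 MHz mod fs = 1.36 MHz.
1.36 MHz ≤ fs/2 = 12.06 MHz, appears at 1.36 MHz.

1.36 MHz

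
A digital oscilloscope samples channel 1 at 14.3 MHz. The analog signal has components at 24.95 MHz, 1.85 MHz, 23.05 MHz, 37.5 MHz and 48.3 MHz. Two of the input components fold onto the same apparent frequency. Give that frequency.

fs/2 = 7.15 MHz.
24.95 MHz mod fs = 10.65 MHz.
10.65 MHz > fs/2 = 7.15 MHz, folds to fs − 10.65 MHz = 3.65 MHz.
1.85 MHz ≤ fs/2 = 7.15 MHz, passes unchanged.
23.05 MHz mod fs = 8.75 MHz.
8.75 MHz > fs/2 = 7.15 MHz, folds to fs − 8.75 MHz = 5.55 MHz.
37.5 MHz mod fs = 8.9 MHz.
8.9 MHz > fs/2 = 7.15 MHz, folds to fs − 8.9 MHz = 5.4 MHz.
48.3 MHz mod fs = 5.4 MHz.
5.4 MHz ≤ fs/2 = 7.15 MHz, appears at 5.4 MHz.
37.5 MHz and 48.3 MHz both map to 5.4 MHz.

5.4 MHz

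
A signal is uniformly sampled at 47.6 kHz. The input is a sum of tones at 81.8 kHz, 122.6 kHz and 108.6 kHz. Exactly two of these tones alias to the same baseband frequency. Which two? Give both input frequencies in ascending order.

81.8 kHz, 108.6 kHz

fs/2 = 23.8 kHz.
81.8 kHz mod fs = 34.2 kHz.
34.2 kHz > fs/2 = 23.8 kHz, folds to fs − 34.2 kHz = 13.4 kHz.
122.6 kHz mod fs = 27.4 kHz.
27.4 kHz > fs/2 = 23.8 kHz, folds to fs − 27.4 kHz = 20.2 kHz.
108.6 kHz mod fs = 13.4 kHz.
13.4 kHz ≤ fs/2 = 23.8 kHz, appears at 13.4 kHz.
81.8 kHz and 108.6 kHz both map to 13.4 kHz.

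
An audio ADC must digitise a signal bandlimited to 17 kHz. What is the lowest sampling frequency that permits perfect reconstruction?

Nyquist rate = 2 × 17 kHz = 34 kHz.

34 kHz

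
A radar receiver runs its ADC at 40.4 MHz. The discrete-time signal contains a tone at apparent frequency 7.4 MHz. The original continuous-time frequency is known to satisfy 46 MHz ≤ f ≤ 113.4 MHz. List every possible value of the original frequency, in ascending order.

47.8 MHz, 73.4 MHz, 88.2 MHz

Frequencies that alias to 7.4 MHz are k·fs ± 7.4 MHz for integer k ≥ 0.
k=0: 7.4 MHz.
k=1: 33 MHz, 47.8 MHz.
k=2: 73.4 MHz, 88.2 MHz.
k=3: 113.8 MHz, 128.6 MHz.
Within [46 MHz, 113.4 MHz]: 47.8 MHz, 73.4 MHz, 88.2 MHz.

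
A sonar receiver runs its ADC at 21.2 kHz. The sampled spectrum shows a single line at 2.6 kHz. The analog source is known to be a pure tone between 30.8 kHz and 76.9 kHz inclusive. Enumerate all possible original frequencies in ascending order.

39.8 kHz, 45 kHz, 61 kHz, 66.2 kHz

Frequencies that alias to 2.6 kHz are k·fs ± 2.6 kHz for integer k ≥ 0.
k=0: 2.6 kHz.
k=1: 18.6 kHz, 23.8 kHz.
k=2: 39.8 kHz, 45 kHz.
k=3: 61 kHz, 66.2 kHz.
k=4: 82.2 kHz, 87.4 kHz.
Within [30.8 kHz, 76.9 kHz]: 39.8 kHz, 45 kHz, 61 kHz, 66.2 kHz.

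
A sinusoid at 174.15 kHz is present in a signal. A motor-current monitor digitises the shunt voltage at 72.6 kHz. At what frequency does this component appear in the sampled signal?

174.15 kHz mod fs = 28.95 kHz.
28.95 kHz ≤ fs/2 = 36.3 kHz, appears at 28.95 kHz.

28.95 kHz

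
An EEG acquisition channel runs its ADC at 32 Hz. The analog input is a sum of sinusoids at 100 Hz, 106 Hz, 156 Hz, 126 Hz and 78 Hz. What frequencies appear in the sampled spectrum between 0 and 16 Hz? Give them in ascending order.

2 Hz, 4 Hz, 10 Hz, 14 Hz

fs/2 = 16 Hz.
100 Hz mod fs = 4 Hz.
4 Hz ≤ fs/2 = 16 Hz, appears at 4 Hz.
106 Hz mod fs = 10 Hz.
10 Hz ≤ fs/2 = 16 Hz, appears at 10 Hz.
156 Hz mod fs = 28 Hz.
28 Hz > fs/2 = 16 Hz, folds to fs − 28 Hz = 4 Hz.
126 Hz mod fs = 30 Hz.
30 Hz > fs/2 = 16 Hz, folds to fs − 30 Hz = 2 Hz.
78 Hz mod fs = 14 Hz.
14 Hz ≤ fs/2 = 16 Hz, appears at 14 Hz.
Distinct values: {2 Hz, 4 Hz, 10 Hz, 14 Hz}.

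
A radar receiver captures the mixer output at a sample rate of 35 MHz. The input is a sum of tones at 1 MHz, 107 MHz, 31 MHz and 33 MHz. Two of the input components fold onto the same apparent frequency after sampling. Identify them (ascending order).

33 MHz, 107 MHz

fs/2 = 17.5 MHz.
1 MHz ≤ fs/2 = 17.5 MHz, passes unchanged.
107 MHz mod fs = 2 MHz.
2 MHz ≤ fs/2 = 17.5 MHz, appears at 2 MHz.
31 MHz > fs/2 = 17.5 MHz, folds to fs − 31 MHz = 4 MHz.
33 MHz > fs/2 = 17.5 MHz, folds to fs − 33 MHz = 2 MHz.
33 MHz and 107 MHz both map to 2 MHz.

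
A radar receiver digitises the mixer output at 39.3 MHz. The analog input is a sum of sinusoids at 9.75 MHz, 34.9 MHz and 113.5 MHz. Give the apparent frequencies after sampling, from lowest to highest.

fs/2 = 19.65 MHz.
9.75 MHz ≤ fs/2 = 19.65 MHz, passes unchanged.
34.9 MHz > fs/2 = 19.65 MHz, folds to fs − 34.9 MHz = 4.4 MHz.
113.5 MHz mod fs = 34.9 MHz.
34.9 MHz > fs/2 = 19.65 MHz, folds to fs − 34.9 MHz = 4.4 MHz.
Distinct values: {4.4 MHz, 9.75 MHz}.

4.4 MHz, 9.75 MHz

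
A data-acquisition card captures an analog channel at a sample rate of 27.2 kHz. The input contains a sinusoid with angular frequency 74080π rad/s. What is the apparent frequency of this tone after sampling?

ω = 74080π rad/s → f = ω/(2π) = 37040 Hz = 37.04 kHz.
37.04 kHz mod fs = 9.84 kHz.
9.84 kHz ≤ fs/2 = 13.6 kHz, appears at 9.84 kHz.

9.84 kHz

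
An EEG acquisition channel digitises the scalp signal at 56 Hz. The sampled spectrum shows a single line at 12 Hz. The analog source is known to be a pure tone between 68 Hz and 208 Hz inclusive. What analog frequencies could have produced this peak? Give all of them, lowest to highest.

Frequencies that alias to 12 Hz are k·fs ± 12 Hz for integer k ≥ 0.
k=0: 12 Hz.
k=1: 44 Hz, 68 Hz.
k=2: 100 Hz, 124 Hz.
k=3: 156 Hz, 180 Hz.
k=4: 212 Hz, 236 Hz.
Within [68 Hz, 208 Hz]: 68 Hz, 100 Hz, 124 Hz, 156 Hz, 180 Hz.

68 Hz, 100 Hz, 124 Hz, 156 Hz, 180 Hz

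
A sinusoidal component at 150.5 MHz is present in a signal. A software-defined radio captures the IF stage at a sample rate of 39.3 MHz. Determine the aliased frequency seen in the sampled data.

6.7 MHz

150.5 MHz mod fs = 32.6 MHz.
32.6 MHz > fs/2 = 19.65 MHz, folds to fs − 32.6 MHz = 6.7 MHz.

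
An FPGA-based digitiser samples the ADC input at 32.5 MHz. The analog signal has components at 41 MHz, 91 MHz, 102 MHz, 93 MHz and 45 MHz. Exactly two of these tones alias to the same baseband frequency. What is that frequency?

4.5 MHz

fs/2 = 16.25 MHz.
41 MHz mod fs = 8.5 MHz.
8.5 MHz ≤ fs/2 = 16.25 MHz, appears at 8.5 MHz.
91 MHz mod fs = 26 MHz.
26 MHz > fs/2 = 16.25 MHz, folds to fs − 26 MHz = 6.5 MHz.
102 MHz mod fs = 4.5 MHz.
4.5 MHz ≤ fs/2 = 16.25 MHz, appears at 4.5 MHz.
93 MHz mod fs = 28 MHz.
28 MHz > fs/2 = 16.25 MHz, folds to fs − 28 MHz = 4.5 MHz.
45 MHz mod fs = 12.5 MHz.
12.5 MHz ≤ fs/2 = 16.25 MHz, appears at 12.5 MHz.
93 MHz and 102 MHz both map to 4.5 MHz.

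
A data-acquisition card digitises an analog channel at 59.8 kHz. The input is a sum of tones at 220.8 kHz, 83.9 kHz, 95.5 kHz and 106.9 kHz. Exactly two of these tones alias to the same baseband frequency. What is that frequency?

24.1 kHz

fs/2 = 29.9 kHz.
220.8 kHz mod fs = 41.4 kHz.
41.4 kHz > fs/2 = 29.9 kHz, folds to fs − 41.4 kHz = 18.4 kHz.
83.9 kHz mod fs = 24.1 kHz.
24.1 kHz ≤ fs/2 = 29.9 kHz, appears at 24.1 kHz.
95.5 kHz mod fs = 35.7 kHz.
35.7 kHz > fs/2 = 29.9 kHz, folds to fs − 35.7 kHz = 24.1 kHz.
106.9 kHz mod fs = 47.1 kHz.
47.1 kHz > fs/2 = 29.9 kHz, folds to fs − 47.1 kHz = 12.7 kHz.
83.9 kHz and 95.5 kHz both map to 24.1 kHz.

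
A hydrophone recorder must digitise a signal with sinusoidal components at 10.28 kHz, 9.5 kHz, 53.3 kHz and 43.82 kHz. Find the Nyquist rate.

Highest-frequency component: 53.3 kHz.
Nyquist rate = 2 × 53.3 kHz = 106.6 kHz.

106.6 kHz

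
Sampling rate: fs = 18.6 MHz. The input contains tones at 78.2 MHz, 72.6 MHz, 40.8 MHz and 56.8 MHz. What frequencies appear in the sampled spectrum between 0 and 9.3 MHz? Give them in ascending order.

fs/2 = 9.3 MHz.
78.2 MHz mod fs = 3.8 MHz.
3.8 MHz ≤ fs/2 = 9.3 MHz, appears at 3.8 MHz.
72.6 MHz mod fs = 16.8 MHz.
16.8 MHz > fs/2 = 9.3 MHz, folds to fs − 16.8 MHz = 1.8 MHz.
40.8 MHz mod fs = 3.6 MHz.
3.6 MHz ≤ fs/2 = 9.3 MHz, appears at 3.6 MHz.
56.8 MHz mod fs = 1 MHz.
1 MHz ≤ fs/2 = 9.3 MHz, appears at 1 MHz.
Distinct values: {1 MHz, 1.8 MHz, 3.6 MHz, 3.8 MHz}.

1 MHz, 1.8 MHz, 3.6 MHz, 3.8 MHz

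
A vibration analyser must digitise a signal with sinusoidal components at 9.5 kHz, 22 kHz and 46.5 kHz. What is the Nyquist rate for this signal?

93 kHz

Highest-frequency component: 46.5 kHz.
Nyquist rate = 2 × 46.5 kHz = 93 kHz.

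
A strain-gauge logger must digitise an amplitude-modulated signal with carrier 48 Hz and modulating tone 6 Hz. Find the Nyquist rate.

108 Hz

AM sidebands sit at fc ± fm = 42 Hz and 54 Hz.
Highest-frequency component: 54 Hz.
Nyquist rate = 2 × 54 Hz = 108 Hz.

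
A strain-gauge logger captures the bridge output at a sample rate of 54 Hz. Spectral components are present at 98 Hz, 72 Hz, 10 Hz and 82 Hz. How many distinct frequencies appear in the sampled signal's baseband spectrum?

fs/2 = 27 Hz.
98 Hz mod fs = 44 Hz.
44 Hz > fs/2 = 27 Hz, folds to fs − 44 Hz = 10 Hz.
72 Hz mod fs = 18 Hz.
18 Hz ≤ fs/2 = 27 Hz, appears at 18 Hz.
10 Hz ≤ fs/2 = 27 Hz, passes unchanged.
82 Hz mod fs = 28 Hz.
28 Hz > fs/2 = 27 Hz, folds to fs − 28 Hz = 26 Hz.
Distinct values: {10 Hz, 18 Hz, 26 Hz} → 3.

3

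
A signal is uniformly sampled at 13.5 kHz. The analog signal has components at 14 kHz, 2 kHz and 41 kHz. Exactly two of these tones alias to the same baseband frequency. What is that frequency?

0.5 kHz

fs/2 = 6.75 kHz.
14 kHz mod fs = 0.5 kHz.
0.5 kHz ≤ fs/2 = 6.75 kHz, appears at 0.5 kHz.
2 kHz ≤ fs/2 = 6.75 kHz, passes unchanged.
41 kHz mod fs = 0.5 kHz.
0.5 kHz ≤ fs/2 = 6.75 kHz, appears at 0.5 kHz.
14 kHz and 41 kHz both map to 0.5 kHz.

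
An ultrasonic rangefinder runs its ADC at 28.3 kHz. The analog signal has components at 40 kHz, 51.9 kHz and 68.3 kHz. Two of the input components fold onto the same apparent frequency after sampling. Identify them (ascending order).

fs/2 = 14.15 kHz.
40 kHz mod fs = 11.7 kHz.
11.7 kHz ≤ fs/2 = 14.15 kHz, appears at 11.7 kHz.
51.9 kHz mod fs = 23.6 kHz.
23.6 kHz > fs/2 = 14.15 kHz, folds to fs − 23.6 kHz = 4.7 kHz.
68.3 kHz mod fs = 11.7 kHz.
11.7 kHz ≤ fs/2 = 14.15 kHz, appears at 11.7 kHz.
40 kHz and 68.3 kHz both map to 11.7 kHz.

40 kHz, 68.3 kHz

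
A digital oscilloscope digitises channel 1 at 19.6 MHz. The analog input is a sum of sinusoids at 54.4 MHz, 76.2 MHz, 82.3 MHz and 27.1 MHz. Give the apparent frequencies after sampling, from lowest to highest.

2.2 MHz, 3.9 MHz, 4.4 MHz, 7.5 MHz

fs/2 = 9.8 MHz.
54.4 MHz mod fs = 15.2 MHz.
15.2 MHz > fs/2 = 9.8 MHz, folds to fs − 15.2 MHz = 4.4 MHz.
76.2 MHz mod fs = 17.4 MHz.
17.4 MHz > fs/2 = 9.8 MHz, folds to fs − 17.4 MHz = 2.2 MHz.
82.3 MHz mod fs = 3.9 MHz.
3.9 MHz ≤ fs/2 = 9.8 MHz, appears at 3.9 MHz.
27.1 MHz mod fs = 7.5 MHz.
7.5 MHz ≤ fs/2 = 9.8 MHz, appears at 7.5 MHz.
Distinct values: {2.2 MHz, 3.9 MHz, 4.4 MHz, 7.5 MHz}.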